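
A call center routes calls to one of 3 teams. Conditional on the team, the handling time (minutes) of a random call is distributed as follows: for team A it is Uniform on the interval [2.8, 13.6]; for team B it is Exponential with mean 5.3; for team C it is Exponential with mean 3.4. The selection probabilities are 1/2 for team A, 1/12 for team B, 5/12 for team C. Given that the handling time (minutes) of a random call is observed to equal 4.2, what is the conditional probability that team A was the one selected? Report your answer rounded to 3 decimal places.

Likelihoods f(4.2 | ·): A: 0.0925926; B: 0.0854213; C: 0.0855145.
Posterior ∝ prior × likelihood. Numerator for A: 0.5·0.0925926 = 0.0462963.
Normalizing constant: 0.5·0.0925926 + 0.0833333·0.0854213 + 0.416667·0.0855145 = 0.0890458.
P(A | observation) = 0.0462963 / 0.0890458 = 0.519916.

0.520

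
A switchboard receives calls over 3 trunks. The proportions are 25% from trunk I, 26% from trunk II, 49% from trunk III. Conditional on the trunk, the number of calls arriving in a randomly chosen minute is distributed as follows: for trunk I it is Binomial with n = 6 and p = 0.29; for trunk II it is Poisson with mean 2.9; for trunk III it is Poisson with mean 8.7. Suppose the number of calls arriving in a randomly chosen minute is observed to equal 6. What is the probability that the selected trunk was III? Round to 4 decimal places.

0.8042

Likelihoods P(X=6 | ·): I: 0.000594823; II: 0.0454571; III: 0.100328.
Posterior ∝ prior × likelihood. Numerator for III: 0.49·0.100328 = 0.0491606.
Normalizing constant: 0.25·0.000594823 + 0.26·0.0454571 + 0.49·0.100328 = 0.0611281.
P(III | observation) = 0.0491606 / 0.0611281 = 0.804222.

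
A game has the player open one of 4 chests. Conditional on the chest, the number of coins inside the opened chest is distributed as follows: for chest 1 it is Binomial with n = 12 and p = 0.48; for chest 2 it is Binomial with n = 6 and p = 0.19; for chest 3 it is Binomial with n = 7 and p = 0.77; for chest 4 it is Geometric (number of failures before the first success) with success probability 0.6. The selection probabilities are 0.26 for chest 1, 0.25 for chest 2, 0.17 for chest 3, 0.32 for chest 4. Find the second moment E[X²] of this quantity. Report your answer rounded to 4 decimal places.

15.6081

For each component E[X²] = Var + (mean)², giving 1: 36.1728; 2: 2.223; 3: 30.2918; 4: 1.55556.
Overall E[X²] = 0.26·36.1728 + 0.25·2.223 + 0.17·30.2918 + 0.32·1.55556 = 15.6081.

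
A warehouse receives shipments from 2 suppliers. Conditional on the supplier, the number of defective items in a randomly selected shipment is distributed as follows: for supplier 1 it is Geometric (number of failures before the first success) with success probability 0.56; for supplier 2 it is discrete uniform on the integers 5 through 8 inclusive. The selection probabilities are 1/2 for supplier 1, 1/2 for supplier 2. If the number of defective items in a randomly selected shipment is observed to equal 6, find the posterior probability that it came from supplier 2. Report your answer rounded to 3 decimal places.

0.984

Likelihoods P(X=6 | ·): 1: 0.00406354; 2: 0.25.
Posterior ∝ prior × likelihood. Numerator for 2: 0.5·0.25 = 0.125.
Normalizing constant: 0.5·0.00406354 + 0.5·0.25 = 0.127032.
P(2 | observation) = 0.125 / 0.127032 = 0.984006.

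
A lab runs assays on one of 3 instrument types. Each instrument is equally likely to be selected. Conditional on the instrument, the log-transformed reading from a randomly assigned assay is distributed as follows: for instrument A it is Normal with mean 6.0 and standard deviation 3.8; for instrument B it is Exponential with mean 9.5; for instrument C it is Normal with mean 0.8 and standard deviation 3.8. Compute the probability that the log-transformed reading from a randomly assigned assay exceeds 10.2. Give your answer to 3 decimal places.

Conditional on each instrument, P(X > 10.2): A: 0.134523; B: 0.341747; C: 0.00668639.
By total probability, P(X > 10.2) = 0.333333·0.134523 + 0.333333·0.341747 + 0.333333·0.00668639 = 0.160985.

0.161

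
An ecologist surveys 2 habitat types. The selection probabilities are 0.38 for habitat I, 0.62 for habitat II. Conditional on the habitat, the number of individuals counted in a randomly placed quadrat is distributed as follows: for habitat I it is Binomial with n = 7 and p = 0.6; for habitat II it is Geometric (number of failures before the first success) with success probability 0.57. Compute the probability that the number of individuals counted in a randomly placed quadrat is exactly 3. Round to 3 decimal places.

0.102

Conditional on each habitat, P(X = 3): I: 0.193536; II: 0.045319.
By total probability, P(X = 3) = 0.38·0.193536 + 0.62·0.045319 = 0.101641.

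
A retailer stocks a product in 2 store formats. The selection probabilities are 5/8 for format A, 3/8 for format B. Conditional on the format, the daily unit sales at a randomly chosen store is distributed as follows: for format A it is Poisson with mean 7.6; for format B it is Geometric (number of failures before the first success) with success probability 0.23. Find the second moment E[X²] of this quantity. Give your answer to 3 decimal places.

50.511

For each component E[X²] = Var + (mean)², giving A: 65.36; B: 25.7637.
Overall E[X²] = 0.625·65.36 + 0.375·25.7637 = 50.5114.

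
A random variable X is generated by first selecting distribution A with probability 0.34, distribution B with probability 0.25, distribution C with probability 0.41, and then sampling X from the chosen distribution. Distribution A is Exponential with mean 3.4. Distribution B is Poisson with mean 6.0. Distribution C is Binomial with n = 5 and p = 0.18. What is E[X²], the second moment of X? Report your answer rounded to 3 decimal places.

For each component E[X²] = Var + (mean)², giving A: 23.12; B: 42; C: 1.548.
Overall E[X²] = 0.34·23.12 + 0.25·42 + 0.41·1.548 = 18.9955.

18.995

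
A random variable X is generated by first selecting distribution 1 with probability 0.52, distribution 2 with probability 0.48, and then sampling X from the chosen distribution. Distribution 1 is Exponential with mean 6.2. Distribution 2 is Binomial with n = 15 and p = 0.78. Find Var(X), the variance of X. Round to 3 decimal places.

Per component, 1: μ=6.2, E[X²]=76.88; 2: μ=11.7, E[X²]=139.464.
E[X] = 0.52·6.2 + 0.48·11.7 = 8.84.
E[X²] = 0.52·76.88 + 0.48·139.464 = 106.92.
Var(X) = E[X²] − (E[X])² = 106.92 − 78.1456 = 28.7747.

28.775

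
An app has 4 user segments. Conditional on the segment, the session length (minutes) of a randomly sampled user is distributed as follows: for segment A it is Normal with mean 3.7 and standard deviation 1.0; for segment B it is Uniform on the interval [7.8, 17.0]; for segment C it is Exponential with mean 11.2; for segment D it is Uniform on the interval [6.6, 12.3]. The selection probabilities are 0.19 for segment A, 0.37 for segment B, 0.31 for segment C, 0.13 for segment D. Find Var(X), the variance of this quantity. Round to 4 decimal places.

52.1961

Per component, A: μ=3.7, E[X²]=14.69; B: μ=12.4, E[X²]=160.813; C: μ=11.2, E[X²]=250.88; D: μ=9.45, E[X²]=92.01.
E[X] = 0.19·3.7 + 0.37·12.4 + 0.31·11.2 + 0.13·9.45 = 9.9915.
E[X²] = 0.19·14.69 + 0.37·160.813 + 0.31·250.88 + 0.13·92.01 = 152.026.
Var(X) = E[X²] − (E[X])² = 152.026 − 99.8301 = 52.1961.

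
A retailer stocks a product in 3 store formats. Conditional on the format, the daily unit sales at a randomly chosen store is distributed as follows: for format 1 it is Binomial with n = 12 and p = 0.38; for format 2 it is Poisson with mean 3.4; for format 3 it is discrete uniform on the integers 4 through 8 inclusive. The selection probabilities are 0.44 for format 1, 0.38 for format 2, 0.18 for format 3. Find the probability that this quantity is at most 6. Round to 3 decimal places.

Conditional on each format, P(X ≤ 6): 1: 0.87474; 2: 0.942147; 3: 0.6.
By total probability, P(X ≤ 6) = 0.44·0.87474 + 0.38·0.942147 + 0.18·0.6 = 0.850901.

0.851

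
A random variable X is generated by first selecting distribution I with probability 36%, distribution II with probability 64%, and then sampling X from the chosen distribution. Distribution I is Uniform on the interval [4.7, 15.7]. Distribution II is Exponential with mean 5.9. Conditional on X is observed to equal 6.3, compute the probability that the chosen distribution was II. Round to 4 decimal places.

0.5326

Likelihoods f(6.3 | ·): I: 0.0909091; II: 0.0582653.
Posterior ∝ prior × likelihood. Numerator for II: 0.64·0.0582653 = 0.0372898.
Normalizing constant: 0.36·0.0909091 + 0.64·0.0582653 = 0.070017.
P(II | observation) = 0.0372898 / 0.070017 = 0.532581.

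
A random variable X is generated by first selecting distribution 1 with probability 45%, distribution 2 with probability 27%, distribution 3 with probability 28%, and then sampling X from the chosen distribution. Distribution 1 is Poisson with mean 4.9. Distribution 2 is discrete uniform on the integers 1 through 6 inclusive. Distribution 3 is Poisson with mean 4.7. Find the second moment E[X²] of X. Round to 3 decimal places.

For each component E[X²] = Var + (mean)², giving 1: 28.91; 2: 15.1667; 3: 26.79.
Overall E[X²] = 0.45·28.91 + 0.27·15.1667 + 0.28·26.79 = 24.6057.

24.606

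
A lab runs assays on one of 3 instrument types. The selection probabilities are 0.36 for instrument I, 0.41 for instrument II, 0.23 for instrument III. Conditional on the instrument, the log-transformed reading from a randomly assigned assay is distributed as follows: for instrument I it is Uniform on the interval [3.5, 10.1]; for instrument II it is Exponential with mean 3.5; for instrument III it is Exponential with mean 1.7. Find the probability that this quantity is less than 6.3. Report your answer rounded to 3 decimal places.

Conditional on each instrument, P(X < 6.3): I: 0.424242; II: 0.834701; III: 0.975421.
By total probability, P(X < 6.3) = 0.36·0.424242 + 0.41·0.834701 + 0.23·0.975421 = 0.719302.

0.719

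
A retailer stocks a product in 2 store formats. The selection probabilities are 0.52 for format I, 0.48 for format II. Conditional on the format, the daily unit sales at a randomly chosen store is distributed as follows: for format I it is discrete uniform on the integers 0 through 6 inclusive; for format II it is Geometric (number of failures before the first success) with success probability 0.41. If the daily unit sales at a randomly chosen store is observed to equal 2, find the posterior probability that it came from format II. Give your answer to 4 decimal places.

0.4798

Likelihoods P(X=2 | ·): I: 0.142857; II: 0.142721.
Posterior ∝ prior × likelihood. Numerator for II: 0.48·0.142721 = 0.0685061.
Normalizing constant: 0.52·0.142857 + 0.48·0.142721 = 0.142792.
P(II | observation) = 0.0685061 / 0.142792 = 0.479762.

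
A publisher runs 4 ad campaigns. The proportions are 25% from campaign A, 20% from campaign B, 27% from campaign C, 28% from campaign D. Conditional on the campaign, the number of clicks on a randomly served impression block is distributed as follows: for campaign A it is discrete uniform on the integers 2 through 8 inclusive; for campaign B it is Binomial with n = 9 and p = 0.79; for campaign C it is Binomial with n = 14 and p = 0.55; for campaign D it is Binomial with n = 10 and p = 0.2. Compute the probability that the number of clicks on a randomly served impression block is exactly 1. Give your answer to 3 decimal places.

Conditional on each campaign, P(X = 1): A: 0; B: 2.68921e-05; C: 0.00023892; D: 0.268435.
By total probability, P(X = 1) = 0.25·0 + 0.2·2.68921e-05 + 0.27·0.00023892 + 0.28·0.268435 = 0.0752318.

0.075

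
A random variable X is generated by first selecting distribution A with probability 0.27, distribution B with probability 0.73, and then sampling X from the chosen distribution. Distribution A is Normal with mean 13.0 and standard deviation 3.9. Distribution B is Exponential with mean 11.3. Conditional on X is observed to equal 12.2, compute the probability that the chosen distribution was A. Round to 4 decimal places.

Likelihoods f(12.2 | ·): A: 0.100163; B: 0.0300633.
Posterior ∝ prior × likelihood. Numerator for A: 0.27·0.100163 = 0.0270441.
Normalizing constant: 0.27·0.100163 + 0.73·0.0300633 = 0.0489903.
P(A | observation) = 0.0270441 / 0.0489903 = 0.552029.

0.5520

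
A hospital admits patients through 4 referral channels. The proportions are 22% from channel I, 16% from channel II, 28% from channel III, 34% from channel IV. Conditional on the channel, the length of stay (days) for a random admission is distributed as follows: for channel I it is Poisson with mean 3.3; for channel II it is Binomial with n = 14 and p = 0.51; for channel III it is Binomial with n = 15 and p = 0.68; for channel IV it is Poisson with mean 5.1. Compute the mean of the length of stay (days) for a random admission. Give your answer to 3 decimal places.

Component means — I: 3.3; II: 7.14; III: 10.2; IV: 5.1.
E[X] = 0.22·3.3 + 0.16·7.14 + 0.28·10.2 + 0.34·5.1 = 6.4584.

6.458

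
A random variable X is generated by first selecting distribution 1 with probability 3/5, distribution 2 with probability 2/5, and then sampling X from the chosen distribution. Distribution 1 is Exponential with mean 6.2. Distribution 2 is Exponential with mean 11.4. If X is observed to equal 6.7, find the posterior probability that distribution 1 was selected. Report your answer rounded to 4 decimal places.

Likelihoods f(6.7 | ·): 1: 0.0547381; 2: 0.0487362.
Posterior ∝ prior × likelihood. Numerator for 1: 0.6·0.0547381 = 0.0328429.
Normalizing constant: 0.6·0.0547381 + 0.4·0.0487362 = 0.0523374.
P(1 | observation) = 0.0328429 / 0.0523374 = 0.627523.

0.6275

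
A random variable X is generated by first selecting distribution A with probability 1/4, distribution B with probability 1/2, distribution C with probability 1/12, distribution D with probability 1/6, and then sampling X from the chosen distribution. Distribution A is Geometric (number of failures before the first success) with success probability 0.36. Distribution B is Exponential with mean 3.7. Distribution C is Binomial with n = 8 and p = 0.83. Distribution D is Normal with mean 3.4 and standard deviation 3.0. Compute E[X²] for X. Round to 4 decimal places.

For each component E[X²] = Var + (mean)², giving A: 8.09877; B: 27.38; C: 45.2184; D: 20.56.
Overall E[X²] = 0.25·8.09877 + 0.5·27.38 + 0.0833333·45.2184 + 0.166667·20.56 = 22.9096.

22.9096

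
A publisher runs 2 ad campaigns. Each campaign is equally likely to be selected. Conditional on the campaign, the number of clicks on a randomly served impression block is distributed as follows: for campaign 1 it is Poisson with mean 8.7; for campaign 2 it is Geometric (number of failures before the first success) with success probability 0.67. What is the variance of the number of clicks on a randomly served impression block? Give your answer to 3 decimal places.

21.558

Per component, 1: μ=8.7, E[X²]=84.39; 2: μ=0.492537, E[X²]=0.977723.
E[X] = 0.5·8.7 + 0.5·0.492537 = 4.59627.
E[X²] = 0.5·84.39 + 0.5·0.977723 = 42.6839.
Var(X) = E[X²] − (E[X])² = 42.6839 − 21.1257 = 21.5582.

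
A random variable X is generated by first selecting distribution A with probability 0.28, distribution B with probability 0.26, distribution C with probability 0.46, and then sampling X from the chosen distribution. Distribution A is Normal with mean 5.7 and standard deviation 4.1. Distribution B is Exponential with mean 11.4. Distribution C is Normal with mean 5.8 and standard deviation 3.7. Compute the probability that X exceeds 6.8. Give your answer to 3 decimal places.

Conditional on each component, P(X > 6.8): A: 0.394237; B: 0.550741; C: 0.393476.
By total probability, P(X > 6.8) = 0.28·0.394237 + 0.26·0.550741 + 0.46·0.393476 = 0.434578.

0.435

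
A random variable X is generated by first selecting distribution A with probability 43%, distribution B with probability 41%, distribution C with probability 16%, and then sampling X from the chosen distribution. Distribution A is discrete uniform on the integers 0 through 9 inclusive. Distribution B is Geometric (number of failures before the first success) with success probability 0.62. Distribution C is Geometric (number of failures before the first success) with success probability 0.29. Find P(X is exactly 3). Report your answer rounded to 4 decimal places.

Conditional on each component, P(X = 3): A: 0.1; B: 0.0340206; C: 0.103794.
By total probability, P(X = 3) = 0.43·0.1 + 0.41·0.0340206 + 0.16·0.103794 = 0.0735555.

0.0736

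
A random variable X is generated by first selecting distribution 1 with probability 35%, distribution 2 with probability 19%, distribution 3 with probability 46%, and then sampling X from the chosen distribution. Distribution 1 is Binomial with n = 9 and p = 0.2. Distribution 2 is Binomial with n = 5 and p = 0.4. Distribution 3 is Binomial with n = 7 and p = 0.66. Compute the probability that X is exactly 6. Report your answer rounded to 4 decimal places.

Conditional on each component, P(X = 6): 1: 0.00275251; 2: 0; 3: 0.196716.
By total probability, P(X = 6) = 0.35·0.00275251 + 0.19·0 + 0.46·0.196716 = 0.0914529.

0.0915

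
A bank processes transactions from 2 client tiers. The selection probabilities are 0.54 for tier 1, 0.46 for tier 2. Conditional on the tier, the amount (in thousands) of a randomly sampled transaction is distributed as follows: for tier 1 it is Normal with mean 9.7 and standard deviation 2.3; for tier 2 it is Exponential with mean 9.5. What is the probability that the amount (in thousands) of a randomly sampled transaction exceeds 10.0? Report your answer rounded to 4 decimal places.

Conditional on each tier, P(X > 10.0): 1: 0.448111; 2: 0.349018.
By total probability, P(X > 10.0) = 0.54·0.448111 + 0.46·0.349018 = 0.402528.

0.4025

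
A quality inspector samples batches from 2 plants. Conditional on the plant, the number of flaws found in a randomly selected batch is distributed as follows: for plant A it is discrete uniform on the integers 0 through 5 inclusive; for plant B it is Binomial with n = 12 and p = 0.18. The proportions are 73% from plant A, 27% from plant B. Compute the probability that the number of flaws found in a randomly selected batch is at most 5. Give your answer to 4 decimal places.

Conditional on each plant, P(X ≤ 5): A: 1; B: 0.988376.
By total probability, P(X ≤ 5) = 0.73·1 + 0.27·0.988376 = 0.996861.

0.9969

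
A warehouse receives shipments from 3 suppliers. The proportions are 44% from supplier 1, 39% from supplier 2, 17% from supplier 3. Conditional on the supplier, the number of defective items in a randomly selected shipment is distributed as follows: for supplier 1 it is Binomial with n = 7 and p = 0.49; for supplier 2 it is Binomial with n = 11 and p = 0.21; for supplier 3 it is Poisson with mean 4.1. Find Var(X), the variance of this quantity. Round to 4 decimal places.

2.6397

Per component, 1: μ=3.43, E[X²]=13.5142; 2: μ=2.31, E[X²]=7.161; 3: μ=4.1, E[X²]=20.91.
E[X] = 0.44·3.43 + 0.39·2.31 + 0.17·4.1 = 3.1071.
E[X²] = 0.44·13.5142 + 0.39·7.161 + 0.17·20.91 = 12.2937.
Var(X) = E[X²] − (E[X])² = 12.2937 − 9.65407 = 2.63967.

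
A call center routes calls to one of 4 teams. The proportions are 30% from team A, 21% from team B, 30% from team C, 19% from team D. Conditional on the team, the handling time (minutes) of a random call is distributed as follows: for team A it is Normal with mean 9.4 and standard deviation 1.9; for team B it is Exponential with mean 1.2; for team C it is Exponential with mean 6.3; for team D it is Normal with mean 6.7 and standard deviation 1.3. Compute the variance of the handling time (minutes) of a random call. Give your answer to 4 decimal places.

Per component, A: μ=9.4, E[X²]=91.97; B: μ=1.2, E[X²]=2.88; C: μ=6.3, E[X²]=79.38; D: μ=6.7, E[X²]=46.58.
E[X] = 0.3·9.4 + 0.21·1.2 + 0.3·6.3 + 0.19·6.7 = 6.235.
E[X²] = 0.3·91.97 + 0.21·2.88 + 0.3·79.38 + 0.19·46.58 = 60.86.
Var(X) = E[X²] − (E[X])² = 60.86 − 38.8752 = 21.9848.

21.9848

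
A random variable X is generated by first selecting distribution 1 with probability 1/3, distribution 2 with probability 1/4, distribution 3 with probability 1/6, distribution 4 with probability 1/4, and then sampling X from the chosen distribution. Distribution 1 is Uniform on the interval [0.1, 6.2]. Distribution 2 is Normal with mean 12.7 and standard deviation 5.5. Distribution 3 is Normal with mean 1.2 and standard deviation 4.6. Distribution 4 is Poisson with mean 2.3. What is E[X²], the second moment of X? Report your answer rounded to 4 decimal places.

For each component E[X²] = Var + (mean)², giving 1: 13.0233; 2: 191.54; 3: 22.6; 4: 7.59.
Overall E[X²] = 0.333333·13.0233 + 0.25·191.54 + 0.166667·22.6 + 0.25·7.59 = 57.8903.

57.8903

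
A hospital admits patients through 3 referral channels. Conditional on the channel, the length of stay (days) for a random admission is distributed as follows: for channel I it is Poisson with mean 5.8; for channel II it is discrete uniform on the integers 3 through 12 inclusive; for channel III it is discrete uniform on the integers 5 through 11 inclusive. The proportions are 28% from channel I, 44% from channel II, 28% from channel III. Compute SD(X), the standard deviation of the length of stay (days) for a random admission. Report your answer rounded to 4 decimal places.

2.6721

Per component, I: μ=5.8, E[X²]=39.44; II: μ=7.5, E[X²]=64.5; III: μ=8, E[X²]=68.
E[X] = 0.28·5.8 + 0.44·7.5 + 0.28·8 = 7.164.
E[X²] = 0.28·39.44 + 0.44·64.5 + 0.28·68 = 58.4632.
Var(X) = E[X²] − (E[X])² = 58.4632 − 51.3229 = 7.1403.
SD(X) = √7.1403 = 2.67213.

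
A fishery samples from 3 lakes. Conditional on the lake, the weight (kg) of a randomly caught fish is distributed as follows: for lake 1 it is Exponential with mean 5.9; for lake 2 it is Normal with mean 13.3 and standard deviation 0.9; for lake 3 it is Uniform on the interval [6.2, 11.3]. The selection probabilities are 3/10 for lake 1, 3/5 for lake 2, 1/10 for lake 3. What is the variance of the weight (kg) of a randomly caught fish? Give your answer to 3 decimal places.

Per component, 1: μ=5.9, E[X²]=69.62; 2: μ=13.3, E[X²]=177.7; 3: μ=8.75, E[X²]=78.73.
E[X] = 0.3·5.9 + 0.6·13.3 + 0.1·8.75 = 10.625.
E[X²] = 0.3·69.62 + 0.6·177.7 + 0.1·78.73 = 135.379.
Var(X) = E[X²] − (E[X])² = 135.379 − 112.891 = 22.4884.

22.488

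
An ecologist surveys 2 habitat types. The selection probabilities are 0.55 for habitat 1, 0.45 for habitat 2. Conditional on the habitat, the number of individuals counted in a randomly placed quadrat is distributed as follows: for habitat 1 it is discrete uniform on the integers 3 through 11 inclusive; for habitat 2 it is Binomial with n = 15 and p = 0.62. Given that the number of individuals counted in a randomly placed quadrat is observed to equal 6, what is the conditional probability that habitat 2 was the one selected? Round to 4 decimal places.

Likelihoods P(X=6 | ·): 1: 0.111111; 2: 0.0469685.
Posterior ∝ prior × likelihood. Numerator for 2: 0.45·0.0469685 = 0.0211358.
Normalizing constant: 0.55·0.111111 + 0.45·0.0469685 = 0.0822469.
P(2 | observation) = 0.0211358 / 0.0822469 = 0.25698.

0.2570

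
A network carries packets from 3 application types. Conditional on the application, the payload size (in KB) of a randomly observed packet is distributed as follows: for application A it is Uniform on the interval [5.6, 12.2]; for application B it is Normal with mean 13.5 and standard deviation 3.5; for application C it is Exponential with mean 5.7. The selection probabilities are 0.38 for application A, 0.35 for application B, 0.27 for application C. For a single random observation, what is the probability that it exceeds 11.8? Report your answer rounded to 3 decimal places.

0.297

Conditional on each application, P(X > 11.8): A: 0.0606061; B: 0.686415; C: 0.126164.
By total probability, P(X > 11.8) = 0.38·0.0606061 + 0.35·0.686415 + 0.27·0.126164 = 0.29734.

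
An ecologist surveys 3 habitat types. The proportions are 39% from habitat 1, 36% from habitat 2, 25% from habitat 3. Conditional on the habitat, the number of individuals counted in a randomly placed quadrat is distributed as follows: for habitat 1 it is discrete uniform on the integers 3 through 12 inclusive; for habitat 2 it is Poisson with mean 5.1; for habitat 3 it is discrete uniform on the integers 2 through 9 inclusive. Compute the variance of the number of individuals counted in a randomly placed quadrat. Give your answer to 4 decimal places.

Per component, 1: μ=7.5, E[X²]=64.5; 2: μ=5.1, E[X²]=31.11; 3: μ=5.5, E[X²]=35.5.
E[X] = 0.39·7.5 + 0.36·5.1 + 0.25·5.5 = 6.136.
E[X²] = 0.39·64.5 + 0.36·31.11 + 0.25·35.5 = 45.2296.
Var(X) = E[X²] − (E[X])² = 45.2296 − 37.6505 = 7.5791.

7.5791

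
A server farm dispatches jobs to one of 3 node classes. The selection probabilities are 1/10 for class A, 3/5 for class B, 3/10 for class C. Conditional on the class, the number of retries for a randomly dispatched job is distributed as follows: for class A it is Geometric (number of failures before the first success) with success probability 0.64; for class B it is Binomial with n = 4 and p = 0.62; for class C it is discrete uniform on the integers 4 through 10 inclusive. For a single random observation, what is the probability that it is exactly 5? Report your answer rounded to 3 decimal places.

Conditional on each class, P(X = 5): A: 0.00386984; B: 0; C: 0.142857.
By total probability, P(X = 5) = 0.1·0.00386984 + 0.6·0 + 0.3·0.142857 = 0.0432441.

0.043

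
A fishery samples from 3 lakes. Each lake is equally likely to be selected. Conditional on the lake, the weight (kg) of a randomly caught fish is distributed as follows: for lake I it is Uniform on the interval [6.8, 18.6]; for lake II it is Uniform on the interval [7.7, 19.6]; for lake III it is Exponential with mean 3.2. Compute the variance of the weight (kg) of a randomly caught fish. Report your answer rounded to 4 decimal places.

Per component, I: μ=12.7, E[X²]=172.893; II: μ=13.65, E[X²]=198.123; III: μ=3.2, E[X²]=20.48.
E[X] = 0.333333·12.7 + 0.333333·13.65 + 0.333333·3.2 = 9.85.
E[X²] = 0.333333·172.893 + 0.333333·198.123 + 0.333333·20.48 = 130.499.
Var(X) = E[X²] − (E[X])² = 130.499 − 97.0225 = 33.4764.

33.4764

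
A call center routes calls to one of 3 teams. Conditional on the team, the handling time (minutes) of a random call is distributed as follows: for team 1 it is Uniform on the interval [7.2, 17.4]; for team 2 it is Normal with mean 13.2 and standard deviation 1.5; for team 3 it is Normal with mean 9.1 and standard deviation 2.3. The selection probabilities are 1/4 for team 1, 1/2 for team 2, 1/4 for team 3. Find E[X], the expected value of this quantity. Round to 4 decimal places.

11.9500

Component means — 1: 12.3; 2: 13.2; 3: 9.1.
E[X] = 0.25·12.3 + 0.5·13.2 + 0.25·9.1 = 11.95.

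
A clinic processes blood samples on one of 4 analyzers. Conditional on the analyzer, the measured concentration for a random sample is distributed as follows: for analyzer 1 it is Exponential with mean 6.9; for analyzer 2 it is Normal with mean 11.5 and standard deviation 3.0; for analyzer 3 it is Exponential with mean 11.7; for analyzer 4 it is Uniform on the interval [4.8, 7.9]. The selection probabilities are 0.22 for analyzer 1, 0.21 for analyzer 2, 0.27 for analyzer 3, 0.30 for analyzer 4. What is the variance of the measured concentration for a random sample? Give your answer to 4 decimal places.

55.9225

Per component, 1: μ=6.9, E[X²]=95.22; 2: μ=11.5, E[X²]=141.25; 3: μ=11.7, E[X²]=273.78; 4: μ=6.35, E[X²]=41.1233.
E[X] = 0.22·6.9 + 0.21·11.5 + 0.27·11.7 + 0.3·6.35 = 8.997.
E[X²] = 0.22·95.22 + 0.21·141.25 + 0.27·273.78 + 0.3·41.1233 = 136.868.
Var(X) = E[X²] − (E[X])² = 136.868 − 80.946 = 55.9225.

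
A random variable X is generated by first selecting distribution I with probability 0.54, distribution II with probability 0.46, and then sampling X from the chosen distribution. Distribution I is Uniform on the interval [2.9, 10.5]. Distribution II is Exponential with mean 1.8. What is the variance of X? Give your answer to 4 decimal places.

Per component, I: μ=6.7, E[X²]=49.7033; II: μ=1.8, E[X²]=6.48.
E[X] = 0.54·6.7 + 0.46·1.8 = 4.446.
E[X²] = 0.54·49.7033 + 0.46·6.48 = 29.8206.
Var(X) = E[X²] − (E[X])² = 29.8206 − 19.7669 = 10.0537.

10.0537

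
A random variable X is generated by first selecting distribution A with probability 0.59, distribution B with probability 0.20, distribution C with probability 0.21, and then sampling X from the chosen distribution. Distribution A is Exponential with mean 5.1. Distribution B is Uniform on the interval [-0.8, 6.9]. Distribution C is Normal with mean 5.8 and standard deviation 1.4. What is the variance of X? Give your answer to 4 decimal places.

Per component, A: μ=5.1, E[X²]=52.02; B: μ=3.05, E[X²]=14.2433; C: μ=5.8, E[X²]=35.6.
E[X] = 0.59·5.1 + 0.2·3.05 + 0.21·5.8 = 4.837.
E[X²] = 0.59·52.02 + 0.2·14.2433 + 0.21·35.6 = 41.0165.
Var(X) = E[X²] − (E[X])² = 41.0165 − 23.3966 = 17.6199.

17.6199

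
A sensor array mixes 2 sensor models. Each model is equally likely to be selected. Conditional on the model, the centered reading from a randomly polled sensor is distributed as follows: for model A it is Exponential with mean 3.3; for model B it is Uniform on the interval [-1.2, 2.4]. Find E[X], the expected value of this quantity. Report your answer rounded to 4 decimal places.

1.9500

Component means — A: 3.3; B: 0.6.
E[X] = 0.5·3.3 + 0.5·0.6 = 1.95.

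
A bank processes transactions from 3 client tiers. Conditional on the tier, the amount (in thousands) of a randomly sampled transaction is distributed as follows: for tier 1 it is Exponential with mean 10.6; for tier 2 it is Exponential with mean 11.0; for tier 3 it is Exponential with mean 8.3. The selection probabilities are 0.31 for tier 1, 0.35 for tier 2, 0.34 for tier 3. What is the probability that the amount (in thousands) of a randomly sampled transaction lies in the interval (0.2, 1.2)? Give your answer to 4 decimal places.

0.0949

Conditional on each tier, P(0.2 < X < 1.2): 1: 0.0883437; 2: 0.0853336; 3: 0.110804.
By total probability, P(0.2 < X < 1.2) = 0.31·0.0883437 + 0.35·0.0853336 + 0.34·0.110804 = 0.0949268.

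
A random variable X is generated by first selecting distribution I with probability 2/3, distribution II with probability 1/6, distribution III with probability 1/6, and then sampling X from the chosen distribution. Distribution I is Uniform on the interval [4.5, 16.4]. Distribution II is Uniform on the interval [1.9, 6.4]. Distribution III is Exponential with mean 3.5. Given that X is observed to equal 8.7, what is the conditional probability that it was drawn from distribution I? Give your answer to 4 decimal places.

Likelihoods f(8.7 | ·): I: 0.0840336; II: 0; III: 0.0237903.
Posterior ∝ prior × likelihood. Numerator for I: 0.666667·0.0840336 = 0.0560224.
Normalizing constant: 0.666667·0.0840336 + 0.166667·0 + 0.166667·0.0237903 = 0.0599875.
P(I | observation) = 0.0560224 / 0.0599875 = 0.933902.

0.9339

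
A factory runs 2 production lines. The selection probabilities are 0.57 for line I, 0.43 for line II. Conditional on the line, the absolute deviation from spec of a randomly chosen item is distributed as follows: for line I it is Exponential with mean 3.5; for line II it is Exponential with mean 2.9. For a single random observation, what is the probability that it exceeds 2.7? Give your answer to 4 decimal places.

0.4330

Conditional on each line, P(X > 2.7): I: 0.462352; II: 0.394146.
By total probability, P(X > 2.7) = 0.57·0.462352 + 0.43·0.394146 = 0.433023.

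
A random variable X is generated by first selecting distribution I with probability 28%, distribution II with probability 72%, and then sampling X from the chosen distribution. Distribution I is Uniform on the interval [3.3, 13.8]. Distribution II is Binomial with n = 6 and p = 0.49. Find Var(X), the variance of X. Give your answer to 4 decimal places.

Per component, I: μ=8.55, E[X²]=82.29; II: μ=2.94, E[X²]=10.143.
E[X] = 0.28·8.55 + 0.72·2.94 = 4.5108.
E[X²] = 0.28·82.29 + 0.72·10.143 = 30.3442.
Var(X) = E[X²] − (E[X])² = 30.3442 − 20.3473 = 9.99684.

9.9968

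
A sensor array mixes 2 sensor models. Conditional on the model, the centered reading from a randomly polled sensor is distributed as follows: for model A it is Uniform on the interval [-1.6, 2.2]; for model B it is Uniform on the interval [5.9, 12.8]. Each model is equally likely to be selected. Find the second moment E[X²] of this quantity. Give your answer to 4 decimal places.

For each component E[X²] = Var + (mean)², giving A: 1.29333; B: 91.39.
Overall E[X²] = 0.5·1.29333 + 0.5·91.39 = 46.3417.

46.3417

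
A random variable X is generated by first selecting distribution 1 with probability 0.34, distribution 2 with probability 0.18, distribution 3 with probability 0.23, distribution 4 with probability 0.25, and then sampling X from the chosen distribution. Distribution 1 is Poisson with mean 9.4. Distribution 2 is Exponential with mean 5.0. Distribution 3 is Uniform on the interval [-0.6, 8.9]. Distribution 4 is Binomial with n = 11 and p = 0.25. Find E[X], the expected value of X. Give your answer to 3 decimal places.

5.738

Component means — 1: 9.4; 2: 5; 3: 4.15; 4: 2.75.
E[X] = 0.34·9.4 + 0.18·5 + 0.23·4.15 + 0.25·2.75 = 5.738.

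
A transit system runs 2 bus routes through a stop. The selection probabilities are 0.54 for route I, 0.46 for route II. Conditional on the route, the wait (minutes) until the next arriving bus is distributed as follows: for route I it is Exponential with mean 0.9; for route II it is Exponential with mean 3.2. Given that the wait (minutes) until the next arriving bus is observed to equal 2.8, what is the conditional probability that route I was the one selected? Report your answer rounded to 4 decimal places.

Likelihoods f(2.8 | ·): I: 0.0495016; II: 0.130269.
Posterior ∝ prior × likelihood. Numerator for I: 0.54·0.0495016 = 0.0267309.
Normalizing constant: 0.54·0.0495016 + 0.46·0.130269 = 0.0866548.
P(I | observation) = 0.0267309 / 0.0866548 = 0.308475.

0.3085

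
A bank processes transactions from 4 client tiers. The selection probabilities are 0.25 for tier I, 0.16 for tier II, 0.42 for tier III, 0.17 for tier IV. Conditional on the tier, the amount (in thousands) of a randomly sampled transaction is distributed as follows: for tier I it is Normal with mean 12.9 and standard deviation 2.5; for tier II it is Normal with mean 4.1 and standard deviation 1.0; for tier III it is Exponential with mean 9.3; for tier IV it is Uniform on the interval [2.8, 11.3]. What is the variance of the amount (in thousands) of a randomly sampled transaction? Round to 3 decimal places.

Per component, I: μ=12.9, E[X²]=172.66; II: μ=4.1, E[X²]=17.81; III: μ=9.3, E[X²]=172.98; IV: μ=7.05, E[X²]=55.7233.
E[X] = 0.25·12.9 + 0.16·4.1 + 0.42·9.3 + 0.17·7.05 = 8.9855.
E[X²] = 0.25·172.66 + 0.16·17.81 + 0.42·172.98 + 0.17·55.7233 = 128.139.
Var(X) = E[X²] − (E[X])² = 128.139 − 80.7392 = 47.4.

47.400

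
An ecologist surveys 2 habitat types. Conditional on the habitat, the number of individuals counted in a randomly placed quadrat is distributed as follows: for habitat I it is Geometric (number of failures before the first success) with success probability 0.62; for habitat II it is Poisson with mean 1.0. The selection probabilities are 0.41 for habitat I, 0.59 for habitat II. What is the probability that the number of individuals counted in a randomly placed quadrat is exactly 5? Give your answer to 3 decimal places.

Conditional on each habitat, P(X = 5): I: 0.00491258; II: 0.00306566.
By total probability, P(X = 5) = 0.41·0.00491258 + 0.59·0.00306566 = 0.0038229.

0.004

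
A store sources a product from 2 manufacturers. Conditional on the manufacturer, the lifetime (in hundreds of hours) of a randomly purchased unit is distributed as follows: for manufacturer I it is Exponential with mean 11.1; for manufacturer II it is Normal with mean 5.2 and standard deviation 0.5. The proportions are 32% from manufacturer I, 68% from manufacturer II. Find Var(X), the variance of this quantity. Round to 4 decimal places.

Per component, I: μ=11.1, E[X²]=246.42; II: μ=5.2, E[X²]=27.29.
E[X] = 0.32·11.1 + 0.68·5.2 = 7.088.
E[X²] = 0.32·246.42 + 0.68·27.29 = 97.4116.
Var(X) = E[X²] − (E[X])² = 97.4116 − 50.2397 = 47.1719.

47.1719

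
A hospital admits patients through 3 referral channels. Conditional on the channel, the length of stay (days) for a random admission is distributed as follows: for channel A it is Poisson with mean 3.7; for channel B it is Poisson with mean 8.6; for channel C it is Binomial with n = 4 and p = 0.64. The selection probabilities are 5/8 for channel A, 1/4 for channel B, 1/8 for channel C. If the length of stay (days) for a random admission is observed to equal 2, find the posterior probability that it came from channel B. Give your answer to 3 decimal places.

Likelihoods P(X=2 | ·): A: 0.169233; B: 0.00680823; C: 0.318505.
Posterior ∝ prior × likelihood. Numerator for B: 0.25·0.00680823 = 0.00170206.
Normalizing constant: 0.625·0.169233 + 0.25·0.00680823 + 0.125·0.318505 = 0.147286.
P(B | observation) = 0.00170206 / 0.147286 = 0.0115562.

0.012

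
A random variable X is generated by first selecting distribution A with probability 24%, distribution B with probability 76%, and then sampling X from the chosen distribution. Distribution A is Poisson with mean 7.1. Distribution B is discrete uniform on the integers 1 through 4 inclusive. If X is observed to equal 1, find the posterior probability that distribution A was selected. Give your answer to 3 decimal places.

Likelihoods P(X=1 | ·): A: 0.00585824; B: 0.25.
Posterior ∝ prior × likelihood. Numerator for A: 0.24·0.00585824 = 0.00140598.
Normalizing constant: 0.24·0.00585824 + 0.76·0.25 = 0.191406.
P(A | observation) = 0.00140598 / 0.191406 = 0.00734553.

0.007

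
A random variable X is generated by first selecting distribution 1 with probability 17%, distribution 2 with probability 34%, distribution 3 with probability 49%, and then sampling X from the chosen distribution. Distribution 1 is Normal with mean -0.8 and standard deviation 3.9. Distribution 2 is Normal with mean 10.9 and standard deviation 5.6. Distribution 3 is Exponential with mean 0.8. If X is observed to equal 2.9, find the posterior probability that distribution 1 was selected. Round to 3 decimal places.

0.307

Likelihoods f(2.9 | ·): 1: 0.0652227; 2: 0.0256782; 3: 0.0333114.
Posterior ∝ prior × likelihood. Numerator for 1: 0.17·0.0652227 = 0.0110879.
Normalizing constant: 0.17·0.0652227 + 0.34·0.0256782 + 0.49·0.0333114 = 0.036141.
P(1 | observation) = 0.0110879 / 0.036141 = 0.306794.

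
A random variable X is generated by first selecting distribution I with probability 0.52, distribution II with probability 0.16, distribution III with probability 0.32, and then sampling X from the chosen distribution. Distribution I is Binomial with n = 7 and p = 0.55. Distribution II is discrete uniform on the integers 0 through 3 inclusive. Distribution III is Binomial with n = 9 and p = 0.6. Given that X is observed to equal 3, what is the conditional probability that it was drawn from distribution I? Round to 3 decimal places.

0.661

Likelihoods P(X=3 | ·): I: 0.238785; II: 0.25; III: 0.0743178.
Posterior ∝ prior × likelihood. Numerator for I: 0.52·0.238785 = 0.124168.
Normalizing constant: 0.52·0.238785 + 0.16·0.25 + 0.32·0.0743178 = 0.18795.
P(I | observation) = 0.124168 / 0.18795 = 0.660645.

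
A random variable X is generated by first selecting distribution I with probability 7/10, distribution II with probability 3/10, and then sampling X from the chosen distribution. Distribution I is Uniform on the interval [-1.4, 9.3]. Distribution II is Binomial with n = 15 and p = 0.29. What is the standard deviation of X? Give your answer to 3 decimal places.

Per component, I: μ=3.95, E[X²]=25.1433; II: μ=4.35, E[X²]=22.011.
E[X] = 0.7·3.95 + 0.3·4.35 = 4.07.
E[X²] = 0.7·25.1433 + 0.3·22.011 = 24.2036.
Var(X) = E[X²] − (E[X])² = 24.2036 − 16.5649 = 7.63873.
SD(X) = √7.63873 = 2.76383.

2.764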